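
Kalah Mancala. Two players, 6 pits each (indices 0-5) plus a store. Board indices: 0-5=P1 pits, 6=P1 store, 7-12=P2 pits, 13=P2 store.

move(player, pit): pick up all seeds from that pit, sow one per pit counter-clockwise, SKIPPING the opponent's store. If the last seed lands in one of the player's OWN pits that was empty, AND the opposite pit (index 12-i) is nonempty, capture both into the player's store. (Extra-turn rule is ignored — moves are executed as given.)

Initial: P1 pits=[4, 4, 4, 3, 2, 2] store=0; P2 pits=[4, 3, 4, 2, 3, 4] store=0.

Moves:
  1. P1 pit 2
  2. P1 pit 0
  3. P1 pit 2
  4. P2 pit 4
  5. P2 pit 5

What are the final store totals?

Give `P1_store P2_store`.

Answer: 1 2

Derivation:
Move 1: P1 pit2 -> P1=[4,4,0,4,3,3](1) P2=[4,3,4,2,3,4](0)
Move 2: P1 pit0 -> P1=[0,5,1,5,4,3](1) P2=[4,3,4,2,3,4](0)
Move 3: P1 pit2 -> P1=[0,5,0,6,4,3](1) P2=[4,3,4,2,3,4](0)
Move 4: P2 pit4 -> P1=[1,5,0,6,4,3](1) P2=[4,3,4,2,0,5](1)
Move 5: P2 pit5 -> P1=[2,6,1,7,4,3](1) P2=[4,3,4,2,0,0](2)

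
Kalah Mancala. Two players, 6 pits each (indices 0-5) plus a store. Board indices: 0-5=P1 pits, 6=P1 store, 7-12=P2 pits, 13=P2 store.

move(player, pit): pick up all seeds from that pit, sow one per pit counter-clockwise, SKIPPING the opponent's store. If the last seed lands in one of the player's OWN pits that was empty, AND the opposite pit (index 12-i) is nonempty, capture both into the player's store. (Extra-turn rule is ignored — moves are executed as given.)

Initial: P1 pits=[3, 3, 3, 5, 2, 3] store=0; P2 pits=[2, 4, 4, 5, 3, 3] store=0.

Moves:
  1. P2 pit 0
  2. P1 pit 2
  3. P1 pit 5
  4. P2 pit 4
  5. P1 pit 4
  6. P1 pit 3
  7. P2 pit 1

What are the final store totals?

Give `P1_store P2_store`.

Answer: 3 2

Derivation:
Move 1: P2 pit0 -> P1=[3,3,3,5,2,3](0) P2=[0,5,5,5,3,3](0)
Move 2: P1 pit2 -> P1=[3,3,0,6,3,4](0) P2=[0,5,5,5,3,3](0)
Move 3: P1 pit5 -> P1=[3,3,0,6,3,0](1) P2=[1,6,6,5,3,3](0)
Move 4: P2 pit4 -> P1=[4,3,0,6,3,0](1) P2=[1,6,6,5,0,4](1)
Move 5: P1 pit4 -> P1=[4,3,0,6,0,1](2) P2=[2,6,6,5,0,4](1)
Move 6: P1 pit3 -> P1=[4,3,0,0,1,2](3) P2=[3,7,7,5,0,4](1)
Move 7: P2 pit1 -> P1=[5,4,0,0,1,2](3) P2=[3,0,8,6,1,5](2)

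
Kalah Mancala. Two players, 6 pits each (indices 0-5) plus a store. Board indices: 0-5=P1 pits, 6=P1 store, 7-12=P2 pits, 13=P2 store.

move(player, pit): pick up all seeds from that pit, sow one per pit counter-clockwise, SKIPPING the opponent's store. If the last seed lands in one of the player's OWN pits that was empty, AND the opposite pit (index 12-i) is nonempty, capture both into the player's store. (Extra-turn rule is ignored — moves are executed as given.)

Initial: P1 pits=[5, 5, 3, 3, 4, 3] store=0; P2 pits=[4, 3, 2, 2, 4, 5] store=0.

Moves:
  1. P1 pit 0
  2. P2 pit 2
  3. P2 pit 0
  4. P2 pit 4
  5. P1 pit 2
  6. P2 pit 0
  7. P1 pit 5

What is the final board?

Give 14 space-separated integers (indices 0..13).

Move 1: P1 pit0 -> P1=[0,6,4,4,5,4](0) P2=[4,3,2,2,4,5](0)
Move 2: P2 pit2 -> P1=[0,6,4,4,5,4](0) P2=[4,3,0,3,5,5](0)
Move 3: P2 pit0 -> P1=[0,6,4,4,5,4](0) P2=[0,4,1,4,6,5](0)
Move 4: P2 pit4 -> P1=[1,7,5,5,5,4](0) P2=[0,4,1,4,0,6](1)
Move 5: P1 pit2 -> P1=[1,7,0,6,6,5](1) P2=[1,4,1,4,0,6](1)
Move 6: P2 pit0 -> P1=[1,7,0,6,6,5](1) P2=[0,5,1,4,0,6](1)
Move 7: P1 pit5 -> P1=[1,7,0,6,6,0](2) P2=[1,6,2,5,0,6](1)

Answer: 1 7 0 6 6 0 2 1 6 2 5 0 6 1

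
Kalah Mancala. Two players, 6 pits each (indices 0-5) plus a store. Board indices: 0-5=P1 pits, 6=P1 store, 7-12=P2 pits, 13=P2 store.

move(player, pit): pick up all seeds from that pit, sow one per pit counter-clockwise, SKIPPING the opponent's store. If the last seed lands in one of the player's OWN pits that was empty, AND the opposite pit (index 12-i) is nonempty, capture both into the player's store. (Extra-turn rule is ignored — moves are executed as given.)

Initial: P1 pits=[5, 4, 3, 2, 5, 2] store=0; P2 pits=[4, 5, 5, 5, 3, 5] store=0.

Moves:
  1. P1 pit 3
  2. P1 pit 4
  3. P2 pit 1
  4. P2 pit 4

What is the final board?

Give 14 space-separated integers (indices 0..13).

Move 1: P1 pit3 -> P1=[5,4,3,0,6,3](0) P2=[4,5,5,5,3,5](0)
Move 2: P1 pit4 -> P1=[5,4,3,0,0,4](1) P2=[5,6,6,6,3,5](0)
Move 3: P2 pit1 -> P1=[6,4,3,0,0,4](1) P2=[5,0,7,7,4,6](1)
Move 4: P2 pit4 -> P1=[7,5,3,0,0,4](1) P2=[5,0,7,7,0,7](2)

Answer: 7 5 3 0 0 4 1 5 0 7 7 0 7 2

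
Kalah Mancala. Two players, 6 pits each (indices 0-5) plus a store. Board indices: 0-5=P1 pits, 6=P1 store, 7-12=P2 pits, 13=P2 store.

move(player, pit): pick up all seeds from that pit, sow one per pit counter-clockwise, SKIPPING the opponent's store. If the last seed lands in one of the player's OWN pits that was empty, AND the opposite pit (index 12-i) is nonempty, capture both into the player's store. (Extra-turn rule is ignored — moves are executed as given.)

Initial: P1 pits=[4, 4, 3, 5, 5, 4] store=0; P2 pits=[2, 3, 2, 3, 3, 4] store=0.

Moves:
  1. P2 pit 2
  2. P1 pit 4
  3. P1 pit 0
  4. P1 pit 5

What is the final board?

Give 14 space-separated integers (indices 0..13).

Answer: 0 5 4 6 0 0 7 4 1 2 5 4 4 0

Derivation:
Move 1: P2 pit2 -> P1=[4,4,3,5,5,4](0) P2=[2,3,0,4,4,4](0)
Move 2: P1 pit4 -> P1=[4,4,3,5,0,5](1) P2=[3,4,1,4,4,4](0)
Move 3: P1 pit0 -> P1=[0,5,4,6,0,5](6) P2=[3,0,1,4,4,4](0)
Move 4: P1 pit5 -> P1=[0,5,4,6,0,0](7) P2=[4,1,2,5,4,4](0)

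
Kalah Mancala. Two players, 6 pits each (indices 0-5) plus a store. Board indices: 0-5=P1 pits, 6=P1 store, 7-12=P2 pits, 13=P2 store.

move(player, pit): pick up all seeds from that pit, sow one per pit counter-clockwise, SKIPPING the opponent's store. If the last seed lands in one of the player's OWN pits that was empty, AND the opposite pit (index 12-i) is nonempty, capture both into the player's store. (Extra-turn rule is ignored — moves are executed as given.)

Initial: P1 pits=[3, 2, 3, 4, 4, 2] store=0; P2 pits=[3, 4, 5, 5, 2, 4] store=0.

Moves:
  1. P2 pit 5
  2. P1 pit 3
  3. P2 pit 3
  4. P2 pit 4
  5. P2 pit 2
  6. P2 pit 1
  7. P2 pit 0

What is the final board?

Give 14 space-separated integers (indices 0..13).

Move 1: P2 pit5 -> P1=[4,3,4,4,4,2](0) P2=[3,4,5,5,2,0](1)
Move 2: P1 pit3 -> P1=[4,3,4,0,5,3](1) P2=[4,4,5,5,2,0](1)
Move 3: P2 pit3 -> P1=[5,4,4,0,5,3](1) P2=[4,4,5,0,3,1](2)
Move 4: P2 pit4 -> P1=[6,4,4,0,5,3](1) P2=[4,4,5,0,0,2](3)
Move 5: P2 pit2 -> P1=[7,4,4,0,5,3](1) P2=[4,4,0,1,1,3](4)
Move 6: P2 pit1 -> P1=[7,4,4,0,5,3](1) P2=[4,0,1,2,2,4](4)
Move 7: P2 pit0 -> P1=[7,4,4,0,5,3](1) P2=[0,1,2,3,3,4](4)

Answer: 7 4 4 0 5 3 1 0 1 2 3 3 4 4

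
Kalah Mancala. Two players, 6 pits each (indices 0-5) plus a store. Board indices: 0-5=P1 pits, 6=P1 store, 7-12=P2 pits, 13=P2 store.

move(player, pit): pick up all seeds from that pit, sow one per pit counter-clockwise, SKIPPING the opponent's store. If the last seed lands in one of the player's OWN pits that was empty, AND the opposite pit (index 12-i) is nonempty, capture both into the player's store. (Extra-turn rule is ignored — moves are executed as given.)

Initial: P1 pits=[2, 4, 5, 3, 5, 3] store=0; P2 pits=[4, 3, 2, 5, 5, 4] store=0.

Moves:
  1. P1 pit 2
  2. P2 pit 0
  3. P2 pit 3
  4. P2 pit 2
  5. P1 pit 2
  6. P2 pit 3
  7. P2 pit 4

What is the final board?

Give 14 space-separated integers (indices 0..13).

Move 1: P1 pit2 -> P1=[2,4,0,4,6,4](1) P2=[5,3,2,5,5,4](0)
Move 2: P2 pit0 -> P1=[2,4,0,4,6,4](1) P2=[0,4,3,6,6,5](0)
Move 3: P2 pit3 -> P1=[3,5,1,4,6,4](1) P2=[0,4,3,0,7,6](1)
Move 4: P2 pit2 -> P1=[3,5,1,4,6,4](1) P2=[0,4,0,1,8,7](1)
Move 5: P1 pit2 -> P1=[3,5,0,5,6,4](1) P2=[0,4,0,1,8,7](1)
Move 6: P2 pit3 -> P1=[3,5,0,5,6,4](1) P2=[0,4,0,0,9,7](1)
Move 7: P2 pit4 -> P1=[4,6,1,6,7,0](1) P2=[0,4,0,0,0,8](8)

Answer: 4 6 1 6 7 0 1 0 4 0 0 0 8 8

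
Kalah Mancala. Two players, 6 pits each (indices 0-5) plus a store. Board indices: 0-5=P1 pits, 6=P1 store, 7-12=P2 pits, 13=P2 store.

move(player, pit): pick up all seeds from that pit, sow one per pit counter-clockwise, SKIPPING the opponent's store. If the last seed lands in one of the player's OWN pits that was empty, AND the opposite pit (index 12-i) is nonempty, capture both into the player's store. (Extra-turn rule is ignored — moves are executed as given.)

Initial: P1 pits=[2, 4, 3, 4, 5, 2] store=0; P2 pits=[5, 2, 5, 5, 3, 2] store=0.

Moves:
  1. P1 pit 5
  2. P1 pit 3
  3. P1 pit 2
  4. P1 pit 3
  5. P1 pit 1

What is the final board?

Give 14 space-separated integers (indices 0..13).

Move 1: P1 pit5 -> P1=[2,4,3,4,5,0](1) P2=[6,2,5,5,3,2](0)
Move 2: P1 pit3 -> P1=[2,4,3,0,6,1](2) P2=[7,2,5,5,3,2](0)
Move 3: P1 pit2 -> P1=[2,4,0,1,7,2](2) P2=[7,2,5,5,3,2](0)
Move 4: P1 pit3 -> P1=[2,4,0,0,8,2](2) P2=[7,2,5,5,3,2](0)
Move 5: P1 pit1 -> P1=[2,0,1,1,9,3](2) P2=[7,2,5,5,3,2](0)

Answer: 2 0 1 1 9 3 2 7 2 5 5 3 2 0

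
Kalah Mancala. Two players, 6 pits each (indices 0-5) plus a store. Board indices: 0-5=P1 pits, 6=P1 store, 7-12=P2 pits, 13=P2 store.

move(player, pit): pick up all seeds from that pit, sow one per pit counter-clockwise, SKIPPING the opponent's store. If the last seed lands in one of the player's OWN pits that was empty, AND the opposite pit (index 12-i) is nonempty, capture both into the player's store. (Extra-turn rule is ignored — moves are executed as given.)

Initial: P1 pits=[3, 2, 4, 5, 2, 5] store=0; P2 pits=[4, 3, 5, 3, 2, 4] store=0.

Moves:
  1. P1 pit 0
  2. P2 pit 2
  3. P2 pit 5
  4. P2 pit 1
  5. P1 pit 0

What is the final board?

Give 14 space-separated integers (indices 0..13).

Move 1: P1 pit0 -> P1=[0,3,5,6,2,5](0) P2=[4,3,5,3,2,4](0)
Move 2: P2 pit2 -> P1=[1,3,5,6,2,5](0) P2=[4,3,0,4,3,5](1)
Move 3: P2 pit5 -> P1=[2,4,6,7,2,5](0) P2=[4,3,0,4,3,0](2)
Move 4: P2 pit1 -> P1=[2,4,6,7,2,5](0) P2=[4,0,1,5,4,0](2)
Move 5: P1 pit0 -> P1=[0,5,7,7,2,5](0) P2=[4,0,1,5,4,0](2)

Answer: 0 5 7 7 2 5 0 4 0 1 5 4 0 2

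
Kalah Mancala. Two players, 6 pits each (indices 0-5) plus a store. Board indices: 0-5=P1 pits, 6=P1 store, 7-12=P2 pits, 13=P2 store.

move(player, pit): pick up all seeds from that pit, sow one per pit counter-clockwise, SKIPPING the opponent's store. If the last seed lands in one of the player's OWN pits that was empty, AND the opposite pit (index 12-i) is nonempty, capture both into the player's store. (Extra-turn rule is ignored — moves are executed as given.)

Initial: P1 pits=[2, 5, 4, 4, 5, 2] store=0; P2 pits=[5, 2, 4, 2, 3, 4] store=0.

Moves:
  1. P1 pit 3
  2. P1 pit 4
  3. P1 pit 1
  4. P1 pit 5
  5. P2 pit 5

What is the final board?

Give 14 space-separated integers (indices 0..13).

Answer: 3 1 6 1 1 0 4 8 4 6 4 3 0 1

Derivation:
Move 1: P1 pit3 -> P1=[2,5,4,0,6,3](1) P2=[6,2,4,2,3,4](0)
Move 2: P1 pit4 -> P1=[2,5,4,0,0,4](2) P2=[7,3,5,3,3,4](0)
Move 3: P1 pit1 -> P1=[2,0,5,1,1,5](3) P2=[7,3,5,3,3,4](0)
Move 4: P1 pit5 -> P1=[2,0,5,1,1,0](4) P2=[8,4,6,4,3,4](0)
Move 5: P2 pit5 -> P1=[3,1,6,1,1,0](4) P2=[8,4,6,4,3,0](1)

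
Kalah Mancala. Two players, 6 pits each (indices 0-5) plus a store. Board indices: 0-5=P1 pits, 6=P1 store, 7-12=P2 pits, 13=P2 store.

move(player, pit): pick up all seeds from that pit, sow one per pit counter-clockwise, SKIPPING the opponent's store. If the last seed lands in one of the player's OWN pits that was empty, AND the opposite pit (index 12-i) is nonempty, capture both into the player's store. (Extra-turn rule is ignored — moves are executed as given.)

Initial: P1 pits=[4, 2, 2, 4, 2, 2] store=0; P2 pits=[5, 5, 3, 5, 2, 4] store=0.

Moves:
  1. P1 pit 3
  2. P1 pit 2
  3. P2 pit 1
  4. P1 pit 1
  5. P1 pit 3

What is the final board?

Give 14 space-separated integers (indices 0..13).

Answer: 4 0 1 0 5 4 1 6 0 4 6 3 5 1

Derivation:
Move 1: P1 pit3 -> P1=[4,2,2,0,3,3](1) P2=[6,5,3,5,2,4](0)
Move 2: P1 pit2 -> P1=[4,2,0,1,4,3](1) P2=[6,5,3,5,2,4](0)
Move 3: P2 pit1 -> P1=[4,2,0,1,4,3](1) P2=[6,0,4,6,3,5](1)
Move 4: P1 pit1 -> P1=[4,0,1,2,4,3](1) P2=[6,0,4,6,3,5](1)
Move 5: P1 pit3 -> P1=[4,0,1,0,5,4](1) P2=[6,0,4,6,3,5](1)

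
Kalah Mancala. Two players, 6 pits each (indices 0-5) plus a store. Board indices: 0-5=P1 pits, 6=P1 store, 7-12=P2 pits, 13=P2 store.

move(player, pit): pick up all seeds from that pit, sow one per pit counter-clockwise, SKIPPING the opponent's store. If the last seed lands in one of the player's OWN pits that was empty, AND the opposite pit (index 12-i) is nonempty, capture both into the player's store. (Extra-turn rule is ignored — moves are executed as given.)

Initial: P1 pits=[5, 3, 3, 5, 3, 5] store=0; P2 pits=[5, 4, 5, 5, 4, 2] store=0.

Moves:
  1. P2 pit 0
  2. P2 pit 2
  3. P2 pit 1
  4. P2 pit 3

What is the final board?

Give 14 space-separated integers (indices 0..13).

Answer: 7 5 4 6 4 5 0 0 0 1 0 8 6 3

Derivation:
Move 1: P2 pit0 -> P1=[5,3,3,5,3,5](0) P2=[0,5,6,6,5,3](0)
Move 2: P2 pit2 -> P1=[6,4,3,5,3,5](0) P2=[0,5,0,7,6,4](1)
Move 3: P2 pit1 -> P1=[6,4,3,5,3,5](0) P2=[0,0,1,8,7,5](2)
Move 4: P2 pit3 -> P1=[7,5,4,6,4,5](0) P2=[0,0,1,0,8,6](3)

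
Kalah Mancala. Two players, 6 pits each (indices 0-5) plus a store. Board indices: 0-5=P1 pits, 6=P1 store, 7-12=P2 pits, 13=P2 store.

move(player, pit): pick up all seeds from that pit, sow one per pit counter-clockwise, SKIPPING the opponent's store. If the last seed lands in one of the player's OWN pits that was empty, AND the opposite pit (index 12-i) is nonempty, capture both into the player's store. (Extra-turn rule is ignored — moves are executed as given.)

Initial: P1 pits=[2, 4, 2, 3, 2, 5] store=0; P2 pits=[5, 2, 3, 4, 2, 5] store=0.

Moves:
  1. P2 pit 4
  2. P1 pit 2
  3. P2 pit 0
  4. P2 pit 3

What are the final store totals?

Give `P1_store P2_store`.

Answer: 0 2

Derivation:
Move 1: P2 pit4 -> P1=[2,4,2,3,2,5](0) P2=[5,2,3,4,0,6](1)
Move 2: P1 pit2 -> P1=[2,4,0,4,3,5](0) P2=[5,2,3,4,0,6](1)
Move 3: P2 pit0 -> P1=[2,4,0,4,3,5](0) P2=[0,3,4,5,1,7](1)
Move 4: P2 pit3 -> P1=[3,5,0,4,3,5](0) P2=[0,3,4,0,2,8](2)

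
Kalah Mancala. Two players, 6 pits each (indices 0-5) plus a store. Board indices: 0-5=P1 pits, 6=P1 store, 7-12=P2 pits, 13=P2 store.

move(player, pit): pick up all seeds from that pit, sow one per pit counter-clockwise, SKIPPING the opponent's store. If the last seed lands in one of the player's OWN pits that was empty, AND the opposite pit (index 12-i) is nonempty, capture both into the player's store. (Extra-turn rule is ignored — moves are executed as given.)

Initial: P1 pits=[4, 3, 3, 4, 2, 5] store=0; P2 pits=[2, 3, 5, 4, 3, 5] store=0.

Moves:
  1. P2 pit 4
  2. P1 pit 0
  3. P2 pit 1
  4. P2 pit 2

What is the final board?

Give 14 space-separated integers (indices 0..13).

Move 1: P2 pit4 -> P1=[5,3,3,4,2,5](0) P2=[2,3,5,4,0,6](1)
Move 2: P1 pit0 -> P1=[0,4,4,5,3,6](0) P2=[2,3,5,4,0,6](1)
Move 3: P2 pit1 -> P1=[0,0,4,5,3,6](0) P2=[2,0,6,5,0,6](6)
Move 4: P2 pit2 -> P1=[1,1,4,5,3,6](0) P2=[2,0,0,6,1,7](7)

Answer: 1 1 4 5 3 6 0 2 0 0 6 1 7 7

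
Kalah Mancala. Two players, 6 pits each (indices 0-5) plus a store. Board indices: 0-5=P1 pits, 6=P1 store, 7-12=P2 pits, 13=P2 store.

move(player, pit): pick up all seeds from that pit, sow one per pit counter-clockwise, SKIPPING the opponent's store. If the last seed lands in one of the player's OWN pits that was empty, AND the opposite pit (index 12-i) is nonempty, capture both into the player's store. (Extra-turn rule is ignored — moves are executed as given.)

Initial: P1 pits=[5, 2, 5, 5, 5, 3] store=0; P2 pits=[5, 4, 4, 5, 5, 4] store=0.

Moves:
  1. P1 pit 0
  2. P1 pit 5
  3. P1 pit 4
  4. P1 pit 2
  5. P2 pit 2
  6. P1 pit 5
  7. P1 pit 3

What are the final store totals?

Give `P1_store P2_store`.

Answer: 5 1

Derivation:
Move 1: P1 pit0 -> P1=[0,3,6,6,6,4](0) P2=[5,4,4,5,5,4](0)
Move 2: P1 pit5 -> P1=[0,3,6,6,6,0](1) P2=[6,5,5,5,5,4](0)
Move 3: P1 pit4 -> P1=[0,3,6,6,0,1](2) P2=[7,6,6,6,5,4](0)
Move 4: P1 pit2 -> P1=[0,3,0,7,1,2](3) P2=[8,7,6,6,5,4](0)
Move 5: P2 pit2 -> P1=[1,4,0,7,1,2](3) P2=[8,7,0,7,6,5](1)
Move 6: P1 pit5 -> P1=[1,4,0,7,1,0](4) P2=[9,7,0,7,6,5](1)
Move 7: P1 pit3 -> P1=[1,4,0,0,2,1](5) P2=[10,8,1,8,6,5](1)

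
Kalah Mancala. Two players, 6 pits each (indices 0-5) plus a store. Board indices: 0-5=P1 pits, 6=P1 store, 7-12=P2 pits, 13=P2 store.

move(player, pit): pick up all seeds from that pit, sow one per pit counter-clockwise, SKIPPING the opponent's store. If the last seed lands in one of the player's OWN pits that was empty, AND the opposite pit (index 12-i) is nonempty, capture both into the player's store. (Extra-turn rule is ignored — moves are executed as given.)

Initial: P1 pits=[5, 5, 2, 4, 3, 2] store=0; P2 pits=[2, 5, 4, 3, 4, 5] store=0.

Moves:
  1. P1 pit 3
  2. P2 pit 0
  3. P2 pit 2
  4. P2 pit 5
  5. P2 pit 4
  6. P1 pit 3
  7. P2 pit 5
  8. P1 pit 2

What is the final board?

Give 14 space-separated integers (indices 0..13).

Move 1: P1 pit3 -> P1=[5,5,2,0,4,3](1) P2=[3,5,4,3,4,5](0)
Move 2: P2 pit0 -> P1=[5,5,2,0,4,3](1) P2=[0,6,5,4,4,5](0)
Move 3: P2 pit2 -> P1=[6,5,2,0,4,3](1) P2=[0,6,0,5,5,6](1)
Move 4: P2 pit5 -> P1=[7,6,3,1,5,3](1) P2=[0,6,0,5,5,0](2)
Move 5: P2 pit4 -> P1=[8,7,4,1,5,3](1) P2=[0,6,0,5,0,1](3)
Move 6: P1 pit3 -> P1=[8,7,4,0,6,3](1) P2=[0,6,0,5,0,1](3)
Move 7: P2 pit5 -> P1=[8,7,4,0,6,3](1) P2=[0,6,0,5,0,0](4)
Move 8: P1 pit2 -> P1=[8,7,0,1,7,4](2) P2=[0,6,0,5,0,0](4)

Answer: 8 7 0 1 7 4 2 0 6 0 5 0 0 4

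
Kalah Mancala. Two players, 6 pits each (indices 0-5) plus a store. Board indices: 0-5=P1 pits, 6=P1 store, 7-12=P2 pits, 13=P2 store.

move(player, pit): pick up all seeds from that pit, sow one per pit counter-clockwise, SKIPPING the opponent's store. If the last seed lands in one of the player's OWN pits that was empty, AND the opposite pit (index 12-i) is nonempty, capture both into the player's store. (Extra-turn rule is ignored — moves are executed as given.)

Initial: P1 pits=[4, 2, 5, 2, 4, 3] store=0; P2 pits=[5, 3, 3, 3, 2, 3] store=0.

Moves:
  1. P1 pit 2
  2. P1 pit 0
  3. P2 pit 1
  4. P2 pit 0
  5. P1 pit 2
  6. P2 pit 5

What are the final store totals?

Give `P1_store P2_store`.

Move 1: P1 pit2 -> P1=[4,2,0,3,5,4](1) P2=[6,3,3,3,2,3](0)
Move 2: P1 pit0 -> P1=[0,3,1,4,6,4](1) P2=[6,3,3,3,2,3](0)
Move 3: P2 pit1 -> P1=[0,3,1,4,6,4](1) P2=[6,0,4,4,3,3](0)
Move 4: P2 pit0 -> P1=[0,3,1,4,6,4](1) P2=[0,1,5,5,4,4](1)
Move 5: P1 pit2 -> P1=[0,3,0,5,6,4](1) P2=[0,1,5,5,4,4](1)
Move 6: P2 pit5 -> P1=[1,4,1,5,6,4](1) P2=[0,1,5,5,4,0](2)

Answer: 1 2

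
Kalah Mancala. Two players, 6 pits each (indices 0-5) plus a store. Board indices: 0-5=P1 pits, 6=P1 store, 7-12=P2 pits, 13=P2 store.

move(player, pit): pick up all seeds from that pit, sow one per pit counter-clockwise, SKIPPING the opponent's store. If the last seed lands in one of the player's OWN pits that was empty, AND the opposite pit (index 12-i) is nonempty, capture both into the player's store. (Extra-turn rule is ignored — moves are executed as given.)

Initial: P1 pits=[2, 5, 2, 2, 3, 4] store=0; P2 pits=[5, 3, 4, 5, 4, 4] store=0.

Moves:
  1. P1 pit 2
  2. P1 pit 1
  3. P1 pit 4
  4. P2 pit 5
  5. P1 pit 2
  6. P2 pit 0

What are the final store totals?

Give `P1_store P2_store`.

Move 1: P1 pit2 -> P1=[2,5,0,3,4,4](0) P2=[5,3,4,5,4,4](0)
Move 2: P1 pit1 -> P1=[2,0,1,4,5,5](1) P2=[5,3,4,5,4,4](0)
Move 3: P1 pit4 -> P1=[2,0,1,4,0,6](2) P2=[6,4,5,5,4,4](0)
Move 4: P2 pit5 -> P1=[3,1,2,4,0,6](2) P2=[6,4,5,5,4,0](1)
Move 5: P1 pit2 -> P1=[3,1,0,5,0,6](7) P2=[6,0,5,5,4,0](1)
Move 6: P2 pit0 -> P1=[3,1,0,5,0,6](7) P2=[0,1,6,6,5,1](2)

Answer: 7 2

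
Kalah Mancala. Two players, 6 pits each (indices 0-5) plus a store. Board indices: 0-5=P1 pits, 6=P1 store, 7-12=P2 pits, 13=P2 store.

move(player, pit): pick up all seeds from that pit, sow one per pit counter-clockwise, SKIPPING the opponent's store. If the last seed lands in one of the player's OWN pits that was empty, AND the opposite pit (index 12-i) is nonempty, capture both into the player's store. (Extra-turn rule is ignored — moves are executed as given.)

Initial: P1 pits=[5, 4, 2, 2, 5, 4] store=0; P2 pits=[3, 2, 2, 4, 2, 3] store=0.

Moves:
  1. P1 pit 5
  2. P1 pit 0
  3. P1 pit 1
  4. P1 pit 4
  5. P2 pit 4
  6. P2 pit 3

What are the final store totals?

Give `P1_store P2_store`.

Move 1: P1 pit5 -> P1=[5,4,2,2,5,0](1) P2=[4,3,3,4,2,3](0)
Move 2: P1 pit0 -> P1=[0,5,3,3,6,0](6) P2=[0,3,3,4,2,3](0)
Move 3: P1 pit1 -> P1=[0,0,4,4,7,1](7) P2=[0,3,3,4,2,3](0)
Move 4: P1 pit4 -> P1=[0,0,4,4,0,2](8) P2=[1,4,4,5,3,3](0)
Move 5: P2 pit4 -> P1=[1,0,4,4,0,2](8) P2=[1,4,4,5,0,4](1)
Move 6: P2 pit3 -> P1=[2,1,4,4,0,2](8) P2=[1,4,4,0,1,5](2)

Answer: 8 2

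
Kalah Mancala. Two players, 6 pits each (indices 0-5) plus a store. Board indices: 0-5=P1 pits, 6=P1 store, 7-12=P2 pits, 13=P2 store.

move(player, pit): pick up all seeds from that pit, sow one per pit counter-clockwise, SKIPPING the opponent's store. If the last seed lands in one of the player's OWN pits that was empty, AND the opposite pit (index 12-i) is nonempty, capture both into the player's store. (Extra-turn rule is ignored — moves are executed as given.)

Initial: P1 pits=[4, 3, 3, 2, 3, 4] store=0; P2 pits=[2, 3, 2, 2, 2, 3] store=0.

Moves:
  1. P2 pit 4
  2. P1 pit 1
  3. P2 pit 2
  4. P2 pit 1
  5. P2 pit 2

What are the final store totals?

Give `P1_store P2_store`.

Answer: 0 1

Derivation:
Move 1: P2 pit4 -> P1=[4,3,3,2,3,4](0) P2=[2,3,2,2,0,4](1)
Move 2: P1 pit1 -> P1=[4,0,4,3,4,4](0) P2=[2,3,2,2,0,4](1)
Move 3: P2 pit2 -> P1=[4,0,4,3,4,4](0) P2=[2,3,0,3,1,4](1)
Move 4: P2 pit1 -> P1=[4,0,4,3,4,4](0) P2=[2,0,1,4,2,4](1)
Move 5: P2 pit2 -> P1=[4,0,4,3,4,4](0) P2=[2,0,0,5,2,4](1)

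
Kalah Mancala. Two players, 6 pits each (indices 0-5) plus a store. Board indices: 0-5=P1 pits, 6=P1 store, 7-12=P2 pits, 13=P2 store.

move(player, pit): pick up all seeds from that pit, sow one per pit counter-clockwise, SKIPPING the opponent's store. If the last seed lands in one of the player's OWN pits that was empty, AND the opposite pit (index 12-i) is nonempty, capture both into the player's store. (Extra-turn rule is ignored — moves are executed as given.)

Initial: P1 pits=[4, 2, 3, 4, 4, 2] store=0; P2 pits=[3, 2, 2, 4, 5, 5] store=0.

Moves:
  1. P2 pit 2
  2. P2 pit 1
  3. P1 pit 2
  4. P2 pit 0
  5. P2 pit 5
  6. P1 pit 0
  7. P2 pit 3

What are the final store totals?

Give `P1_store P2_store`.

Move 1: P2 pit2 -> P1=[4,2,3,4,4,2](0) P2=[3,2,0,5,6,5](0)
Move 2: P2 pit1 -> P1=[4,2,3,4,4,2](0) P2=[3,0,1,6,6,5](0)
Move 3: P1 pit2 -> P1=[4,2,0,5,5,3](0) P2=[3,0,1,6,6,5](0)
Move 4: P2 pit0 -> P1=[4,2,0,5,5,3](0) P2=[0,1,2,7,6,5](0)
Move 5: P2 pit5 -> P1=[5,3,1,6,5,3](0) P2=[0,1,2,7,6,0](1)
Move 6: P1 pit0 -> P1=[0,4,2,7,6,4](0) P2=[0,1,2,7,6,0](1)
Move 7: P2 pit3 -> P1=[1,5,3,8,6,4](0) P2=[0,1,2,0,7,1](2)

Answer: 0 2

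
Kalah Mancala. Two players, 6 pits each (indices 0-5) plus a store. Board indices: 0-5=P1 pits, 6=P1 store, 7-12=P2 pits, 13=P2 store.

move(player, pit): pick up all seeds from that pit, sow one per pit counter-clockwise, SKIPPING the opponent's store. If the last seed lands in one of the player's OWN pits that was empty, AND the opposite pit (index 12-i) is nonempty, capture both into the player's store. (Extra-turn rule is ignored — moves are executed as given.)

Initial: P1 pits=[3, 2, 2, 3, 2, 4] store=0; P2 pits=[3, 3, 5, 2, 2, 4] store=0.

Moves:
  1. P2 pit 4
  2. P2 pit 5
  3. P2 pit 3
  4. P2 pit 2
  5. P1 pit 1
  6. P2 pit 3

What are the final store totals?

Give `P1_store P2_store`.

Move 1: P2 pit4 -> P1=[3,2,2,3,2,4](0) P2=[3,3,5,2,0,5](1)
Move 2: P2 pit5 -> P1=[4,3,3,4,2,4](0) P2=[3,3,5,2,0,0](2)
Move 3: P2 pit3 -> P1=[0,3,3,4,2,4](0) P2=[3,3,5,0,1,0](7)
Move 4: P2 pit2 -> P1=[1,3,3,4,2,4](0) P2=[3,3,0,1,2,1](8)
Move 5: P1 pit1 -> P1=[1,0,4,5,3,4](0) P2=[3,3,0,1,2,1](8)
Move 6: P2 pit3 -> P1=[1,0,4,5,3,4](0) P2=[3,3,0,0,3,1](8)

Answer: 0 8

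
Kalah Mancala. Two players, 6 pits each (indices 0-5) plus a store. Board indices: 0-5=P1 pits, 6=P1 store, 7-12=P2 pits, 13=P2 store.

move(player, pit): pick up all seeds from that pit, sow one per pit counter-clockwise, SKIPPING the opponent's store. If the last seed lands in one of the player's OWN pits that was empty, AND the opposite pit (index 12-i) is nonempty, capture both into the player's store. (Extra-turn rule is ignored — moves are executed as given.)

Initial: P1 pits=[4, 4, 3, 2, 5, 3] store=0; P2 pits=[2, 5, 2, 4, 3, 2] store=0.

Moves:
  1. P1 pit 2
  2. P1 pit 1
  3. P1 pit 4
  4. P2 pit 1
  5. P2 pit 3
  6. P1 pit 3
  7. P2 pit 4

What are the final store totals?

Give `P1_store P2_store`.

Answer: 2 3

Derivation:
Move 1: P1 pit2 -> P1=[4,4,0,3,6,4](0) P2=[2,5,2,4,3,2](0)
Move 2: P1 pit1 -> P1=[4,0,1,4,7,5](0) P2=[2,5,2,4,3,2](0)
Move 3: P1 pit4 -> P1=[4,0,1,4,0,6](1) P2=[3,6,3,5,4,2](0)
Move 4: P2 pit1 -> P1=[5,0,1,4,0,6](1) P2=[3,0,4,6,5,3](1)
Move 5: P2 pit3 -> P1=[6,1,2,4,0,6](1) P2=[3,0,4,0,6,4](2)
Move 6: P1 pit3 -> P1=[6,1,2,0,1,7](2) P2=[4,0,4,0,6,4](2)
Move 7: P2 pit4 -> P1=[7,2,3,1,1,7](2) P2=[4,0,4,0,0,5](3)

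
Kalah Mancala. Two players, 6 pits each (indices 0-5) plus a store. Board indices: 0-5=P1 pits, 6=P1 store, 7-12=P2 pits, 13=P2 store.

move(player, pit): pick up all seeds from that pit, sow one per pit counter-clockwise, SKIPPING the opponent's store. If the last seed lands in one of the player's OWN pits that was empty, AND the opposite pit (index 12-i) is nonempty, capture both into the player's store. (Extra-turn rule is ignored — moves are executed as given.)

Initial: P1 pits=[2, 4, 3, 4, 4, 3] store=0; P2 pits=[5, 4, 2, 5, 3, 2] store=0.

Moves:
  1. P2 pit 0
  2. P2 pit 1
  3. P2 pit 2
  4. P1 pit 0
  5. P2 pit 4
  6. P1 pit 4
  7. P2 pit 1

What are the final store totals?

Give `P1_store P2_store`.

Answer: 1 9

Derivation:
Move 1: P2 pit0 -> P1=[2,4,3,4,4,3](0) P2=[0,5,3,6,4,3](0)
Move 2: P2 pit1 -> P1=[2,4,3,4,4,3](0) P2=[0,0,4,7,5,4](1)
Move 3: P2 pit2 -> P1=[2,4,3,4,4,3](0) P2=[0,0,0,8,6,5](2)
Move 4: P1 pit0 -> P1=[0,5,4,4,4,3](0) P2=[0,0,0,8,6,5](2)
Move 5: P2 pit4 -> P1=[1,6,5,5,4,3](0) P2=[0,0,0,8,0,6](3)
Move 6: P1 pit4 -> P1=[1,6,5,5,0,4](1) P2=[1,1,0,8,0,6](3)
Move 7: P2 pit1 -> P1=[1,6,5,0,0,4](1) P2=[1,0,0,8,0,6](9)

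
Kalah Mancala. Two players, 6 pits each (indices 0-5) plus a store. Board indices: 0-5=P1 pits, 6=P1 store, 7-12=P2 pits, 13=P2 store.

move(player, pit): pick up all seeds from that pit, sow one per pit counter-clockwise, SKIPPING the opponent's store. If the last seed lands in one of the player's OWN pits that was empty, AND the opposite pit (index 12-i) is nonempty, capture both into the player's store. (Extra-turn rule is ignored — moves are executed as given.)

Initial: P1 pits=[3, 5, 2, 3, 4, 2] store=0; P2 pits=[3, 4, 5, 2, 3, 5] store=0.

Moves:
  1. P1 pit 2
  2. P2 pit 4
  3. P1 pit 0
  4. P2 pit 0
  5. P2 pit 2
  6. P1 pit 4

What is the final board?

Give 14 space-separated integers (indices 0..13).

Move 1: P1 pit2 -> P1=[3,5,0,4,5,2](0) P2=[3,4,5,2,3,5](0)
Move 2: P2 pit4 -> P1=[4,5,0,4,5,2](0) P2=[3,4,5,2,0,6](1)
Move 3: P1 pit0 -> P1=[0,6,1,5,6,2](0) P2=[3,4,5,2,0,6](1)
Move 4: P2 pit0 -> P1=[0,6,1,5,6,2](0) P2=[0,5,6,3,0,6](1)
Move 5: P2 pit2 -> P1=[1,7,1,5,6,2](0) P2=[0,5,0,4,1,7](2)
Move 6: P1 pit4 -> P1=[1,7,1,5,0,3](1) P2=[1,6,1,5,1,7](2)

Answer: 1 7 1 5 0 3 1 1 6 1 5 1 7 2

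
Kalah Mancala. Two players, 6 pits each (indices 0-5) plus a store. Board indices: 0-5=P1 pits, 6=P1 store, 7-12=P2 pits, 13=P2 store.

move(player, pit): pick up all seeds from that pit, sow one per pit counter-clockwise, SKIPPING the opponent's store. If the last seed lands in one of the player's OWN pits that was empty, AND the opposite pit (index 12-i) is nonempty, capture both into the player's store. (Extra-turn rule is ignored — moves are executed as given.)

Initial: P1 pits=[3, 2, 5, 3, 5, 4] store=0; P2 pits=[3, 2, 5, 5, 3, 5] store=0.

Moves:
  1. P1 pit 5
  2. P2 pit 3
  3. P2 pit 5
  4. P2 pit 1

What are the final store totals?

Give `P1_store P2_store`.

Answer: 1 2

Derivation:
Move 1: P1 pit5 -> P1=[3,2,5,3,5,0](1) P2=[4,3,6,5,3,5](0)
Move 2: P2 pit3 -> P1=[4,3,5,3,5,0](1) P2=[4,3,6,0,4,6](1)
Move 3: P2 pit5 -> P1=[5,4,6,4,6,0](1) P2=[4,3,6,0,4,0](2)
Move 4: P2 pit1 -> P1=[5,4,6,4,6,0](1) P2=[4,0,7,1,5,0](2)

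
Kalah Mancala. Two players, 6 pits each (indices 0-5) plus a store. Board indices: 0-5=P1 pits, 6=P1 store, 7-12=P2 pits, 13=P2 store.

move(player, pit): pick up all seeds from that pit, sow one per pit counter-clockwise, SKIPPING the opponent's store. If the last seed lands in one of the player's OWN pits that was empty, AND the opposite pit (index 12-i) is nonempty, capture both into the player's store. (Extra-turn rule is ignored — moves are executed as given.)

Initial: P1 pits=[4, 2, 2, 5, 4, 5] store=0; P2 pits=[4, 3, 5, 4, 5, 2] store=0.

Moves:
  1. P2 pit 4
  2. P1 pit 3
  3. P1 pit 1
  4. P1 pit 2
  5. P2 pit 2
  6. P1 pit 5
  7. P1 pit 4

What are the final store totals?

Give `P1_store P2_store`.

Answer: 4 2

Derivation:
Move 1: P2 pit4 -> P1=[5,3,3,5,4,5](0) P2=[4,3,5,4,0,3](1)
Move 2: P1 pit3 -> P1=[5,3,3,0,5,6](1) P2=[5,4,5,4,0,3](1)
Move 3: P1 pit1 -> P1=[5,0,4,1,6,6](1) P2=[5,4,5,4,0,3](1)
Move 4: P1 pit2 -> P1=[5,0,0,2,7,7](2) P2=[5,4,5,4,0,3](1)
Move 5: P2 pit2 -> P1=[6,0,0,2,7,7](2) P2=[5,4,0,5,1,4](2)
Move 6: P1 pit5 -> P1=[6,0,0,2,7,0](3) P2=[6,5,1,6,2,5](2)
Move 7: P1 pit4 -> P1=[6,0,0,2,0,1](4) P2=[7,6,2,7,3,5](2)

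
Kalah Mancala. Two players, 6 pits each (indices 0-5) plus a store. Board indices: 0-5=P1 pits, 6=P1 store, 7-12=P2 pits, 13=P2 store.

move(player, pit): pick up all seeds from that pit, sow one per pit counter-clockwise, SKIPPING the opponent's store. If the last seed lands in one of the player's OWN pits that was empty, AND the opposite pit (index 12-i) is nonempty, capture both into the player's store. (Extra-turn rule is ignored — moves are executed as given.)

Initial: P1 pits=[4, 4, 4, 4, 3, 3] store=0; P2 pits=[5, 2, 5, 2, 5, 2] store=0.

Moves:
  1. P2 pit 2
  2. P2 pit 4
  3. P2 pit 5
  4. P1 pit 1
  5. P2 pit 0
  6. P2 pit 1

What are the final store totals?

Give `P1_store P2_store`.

Answer: 1 4

Derivation:
Move 1: P2 pit2 -> P1=[5,4,4,4,3,3](0) P2=[5,2,0,3,6,3](1)
Move 2: P2 pit4 -> P1=[6,5,5,5,3,3](0) P2=[5,2,0,3,0,4](2)
Move 3: P2 pit5 -> P1=[7,6,6,5,3,3](0) P2=[5,2,0,3,0,0](3)
Move 4: P1 pit1 -> P1=[7,0,7,6,4,4](1) P2=[6,2,0,3,0,0](3)
Move 5: P2 pit0 -> P1=[7,0,7,6,4,4](1) P2=[0,3,1,4,1,1](4)
Move 6: P2 pit1 -> P1=[7,0,7,6,4,4](1) P2=[0,0,2,5,2,1](4)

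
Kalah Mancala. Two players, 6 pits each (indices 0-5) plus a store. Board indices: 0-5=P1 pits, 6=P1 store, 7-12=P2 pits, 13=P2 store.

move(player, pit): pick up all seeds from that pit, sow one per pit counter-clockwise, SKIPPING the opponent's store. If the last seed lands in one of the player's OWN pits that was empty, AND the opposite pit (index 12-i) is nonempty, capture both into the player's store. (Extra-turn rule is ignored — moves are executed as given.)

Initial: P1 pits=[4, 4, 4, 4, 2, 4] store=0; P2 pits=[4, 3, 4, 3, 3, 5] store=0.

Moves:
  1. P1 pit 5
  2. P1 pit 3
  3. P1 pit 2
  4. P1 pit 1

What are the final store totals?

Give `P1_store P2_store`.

Answer: 3 0

Derivation:
Move 1: P1 pit5 -> P1=[4,4,4,4,2,0](1) P2=[5,4,5,3,3,5](0)
Move 2: P1 pit3 -> P1=[4,4,4,0,3,1](2) P2=[6,4,5,3,3,5](0)
Move 3: P1 pit2 -> P1=[4,4,0,1,4,2](3) P2=[6,4,5,3,3,5](0)
Move 4: P1 pit1 -> P1=[4,0,1,2,5,3](3) P2=[6,4,5,3,3,5](0)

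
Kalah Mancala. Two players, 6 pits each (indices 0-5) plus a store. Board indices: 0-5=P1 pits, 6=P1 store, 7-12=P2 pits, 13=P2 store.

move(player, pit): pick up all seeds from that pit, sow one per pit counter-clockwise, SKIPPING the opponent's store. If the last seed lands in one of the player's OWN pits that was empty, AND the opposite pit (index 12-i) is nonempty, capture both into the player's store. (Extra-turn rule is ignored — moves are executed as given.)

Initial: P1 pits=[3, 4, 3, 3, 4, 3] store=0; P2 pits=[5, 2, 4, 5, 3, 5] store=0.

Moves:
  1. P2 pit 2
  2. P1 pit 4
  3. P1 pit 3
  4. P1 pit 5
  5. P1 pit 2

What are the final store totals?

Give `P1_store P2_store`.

Answer: 11 1

Derivation:
Move 1: P2 pit2 -> P1=[3,4,3,3,4,3](0) P2=[5,2,0,6,4,6](1)
Move 2: P1 pit4 -> P1=[3,4,3,3,0,4](1) P2=[6,3,0,6,4,6](1)
Move 3: P1 pit3 -> P1=[3,4,3,0,1,5](2) P2=[6,3,0,6,4,6](1)
Move 4: P1 pit5 -> P1=[3,4,3,0,1,0](3) P2=[7,4,1,7,4,6](1)
Move 5: P1 pit2 -> P1=[3,4,0,1,2,0](11) P2=[0,4,1,7,4,6](1)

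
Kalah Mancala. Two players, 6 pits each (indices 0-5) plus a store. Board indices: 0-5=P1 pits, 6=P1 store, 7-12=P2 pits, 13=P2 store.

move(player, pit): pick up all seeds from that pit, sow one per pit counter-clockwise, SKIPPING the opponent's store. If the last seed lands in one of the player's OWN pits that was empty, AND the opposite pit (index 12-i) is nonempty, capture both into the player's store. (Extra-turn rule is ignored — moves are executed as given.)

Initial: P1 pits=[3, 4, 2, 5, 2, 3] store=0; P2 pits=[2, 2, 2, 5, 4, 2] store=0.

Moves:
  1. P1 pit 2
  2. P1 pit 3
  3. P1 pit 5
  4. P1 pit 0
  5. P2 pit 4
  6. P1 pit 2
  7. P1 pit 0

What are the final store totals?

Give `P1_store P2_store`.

Answer: 7 1

Derivation:
Move 1: P1 pit2 -> P1=[3,4,0,6,3,3](0) P2=[2,2,2,5,4,2](0)
Move 2: P1 pit3 -> P1=[3,4,0,0,4,4](1) P2=[3,3,3,5,4,2](0)
Move 3: P1 pit5 -> P1=[3,4,0,0,4,0](2) P2=[4,4,4,5,4,2](0)
Move 4: P1 pit0 -> P1=[0,5,1,0,4,0](7) P2=[4,4,0,5,4,2](0)
Move 5: P2 pit4 -> P1=[1,6,1,0,4,0](7) P2=[4,4,0,5,0,3](1)
Move 6: P1 pit2 -> P1=[1,6,0,1,4,0](7) P2=[4,4,0,5,0,3](1)
Move 7: P1 pit0 -> P1=[0,7,0,1,4,0](7) P2=[4,4,0,5,0,3](1)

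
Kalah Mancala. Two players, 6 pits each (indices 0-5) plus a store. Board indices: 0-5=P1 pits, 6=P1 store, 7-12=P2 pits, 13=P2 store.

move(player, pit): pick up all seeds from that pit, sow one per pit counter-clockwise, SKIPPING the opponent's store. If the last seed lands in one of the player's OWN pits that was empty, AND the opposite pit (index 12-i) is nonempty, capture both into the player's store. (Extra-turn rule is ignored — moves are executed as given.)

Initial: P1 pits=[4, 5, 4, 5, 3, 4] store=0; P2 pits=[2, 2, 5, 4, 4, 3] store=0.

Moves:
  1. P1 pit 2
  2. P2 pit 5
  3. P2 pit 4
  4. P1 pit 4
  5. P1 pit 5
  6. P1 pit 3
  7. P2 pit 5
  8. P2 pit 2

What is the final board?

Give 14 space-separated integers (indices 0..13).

Move 1: P1 pit2 -> P1=[4,5,0,6,4,5](1) P2=[2,2,5,4,4,3](0)
Move 2: P2 pit5 -> P1=[5,6,0,6,4,5](1) P2=[2,2,5,4,4,0](1)
Move 3: P2 pit4 -> P1=[6,7,0,6,4,5](1) P2=[2,2,5,4,0,1](2)
Move 4: P1 pit4 -> P1=[6,7,0,6,0,6](2) P2=[3,3,5,4,0,1](2)
Move 5: P1 pit5 -> P1=[6,7,0,6,0,0](3) P2=[4,4,6,5,1,1](2)
Move 6: P1 pit3 -> P1=[6,7,0,0,1,1](4) P2=[5,5,7,5,1,1](2)
Move 7: P2 pit5 -> P1=[6,7,0,0,1,1](4) P2=[5,5,7,5,1,0](3)
Move 8: P2 pit2 -> P1=[7,8,1,0,1,1](4) P2=[5,5,0,6,2,1](4)

Answer: 7 8 1 0 1 1 4 5 5 0 6 2 1 4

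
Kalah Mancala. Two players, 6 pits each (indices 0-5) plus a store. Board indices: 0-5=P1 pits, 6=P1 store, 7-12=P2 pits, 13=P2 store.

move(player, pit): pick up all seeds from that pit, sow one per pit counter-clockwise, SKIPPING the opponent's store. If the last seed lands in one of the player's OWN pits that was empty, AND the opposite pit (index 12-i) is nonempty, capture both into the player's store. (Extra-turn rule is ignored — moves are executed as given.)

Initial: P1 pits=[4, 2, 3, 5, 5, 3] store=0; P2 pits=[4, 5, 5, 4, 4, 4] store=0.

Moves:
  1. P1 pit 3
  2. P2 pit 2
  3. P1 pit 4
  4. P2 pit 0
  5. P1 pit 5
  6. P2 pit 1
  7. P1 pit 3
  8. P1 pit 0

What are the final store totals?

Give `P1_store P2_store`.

Answer: 4 3

Derivation:
Move 1: P1 pit3 -> P1=[4,2,3,0,6,4](1) P2=[5,6,5,4,4,4](0)
Move 2: P2 pit2 -> P1=[5,2,3,0,6,4](1) P2=[5,6,0,5,5,5](1)
Move 3: P1 pit4 -> P1=[5,2,3,0,0,5](2) P2=[6,7,1,6,5,5](1)
Move 4: P2 pit0 -> P1=[5,2,3,0,0,5](2) P2=[0,8,2,7,6,6](2)
Move 5: P1 pit5 -> P1=[5,2,3,0,0,0](3) P2=[1,9,3,8,6,6](2)
Move 6: P2 pit1 -> P1=[6,3,4,1,0,0](3) P2=[1,0,4,9,7,7](3)
Move 7: P1 pit3 -> P1=[6,3,4,0,1,0](3) P2=[1,0,4,9,7,7](3)
Move 8: P1 pit0 -> P1=[0,4,5,1,2,1](4) P2=[1,0,4,9,7,7](3)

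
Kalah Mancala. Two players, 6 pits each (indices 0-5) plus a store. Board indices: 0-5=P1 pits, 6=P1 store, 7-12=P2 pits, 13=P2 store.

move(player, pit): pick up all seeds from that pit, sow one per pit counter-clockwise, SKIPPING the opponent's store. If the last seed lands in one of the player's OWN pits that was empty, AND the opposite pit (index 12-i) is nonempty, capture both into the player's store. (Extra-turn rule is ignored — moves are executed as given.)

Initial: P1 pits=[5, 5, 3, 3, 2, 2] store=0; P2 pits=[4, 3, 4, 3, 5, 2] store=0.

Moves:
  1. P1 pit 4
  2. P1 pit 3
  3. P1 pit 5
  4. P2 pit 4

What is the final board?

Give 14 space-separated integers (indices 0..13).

Answer: 6 6 4 0 1 0 3 5 4 5 3 0 3 1

Derivation:
Move 1: P1 pit4 -> P1=[5,5,3,3,0,3](1) P2=[4,3,4,3,5,2](0)
Move 2: P1 pit3 -> P1=[5,5,3,0,1,4](2) P2=[4,3,4,3,5,2](0)
Move 3: P1 pit5 -> P1=[5,5,3,0,1,0](3) P2=[5,4,5,3,5,2](0)
Move 4: P2 pit4 -> P1=[6,6,4,0,1,0](3) P2=[5,4,5,3,0,3](1)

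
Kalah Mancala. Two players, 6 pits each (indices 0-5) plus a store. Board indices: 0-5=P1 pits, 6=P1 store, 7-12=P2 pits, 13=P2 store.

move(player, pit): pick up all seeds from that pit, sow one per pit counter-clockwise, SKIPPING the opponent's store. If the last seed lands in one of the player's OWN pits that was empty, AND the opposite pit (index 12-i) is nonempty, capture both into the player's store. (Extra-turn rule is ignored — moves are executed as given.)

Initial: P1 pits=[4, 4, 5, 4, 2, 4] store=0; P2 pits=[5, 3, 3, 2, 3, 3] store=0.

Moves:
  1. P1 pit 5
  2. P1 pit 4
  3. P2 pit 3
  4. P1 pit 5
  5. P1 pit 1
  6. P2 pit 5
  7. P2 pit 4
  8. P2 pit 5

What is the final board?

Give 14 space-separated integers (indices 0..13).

Move 1: P1 pit5 -> P1=[4,4,5,4,2,0](1) P2=[6,4,4,2,3,3](0)
Move 2: P1 pit4 -> P1=[4,4,5,4,0,1](2) P2=[6,4,4,2,3,3](0)
Move 3: P2 pit3 -> P1=[4,4,5,4,0,1](2) P2=[6,4,4,0,4,4](0)
Move 4: P1 pit5 -> P1=[4,4,5,4,0,0](3) P2=[6,4,4,0,4,4](0)
Move 5: P1 pit1 -> P1=[4,0,6,5,1,0](10) P2=[0,4,4,0,4,4](0)
Move 6: P2 pit5 -> P1=[5,1,7,5,1,0](10) P2=[0,4,4,0,4,0](1)
Move 7: P2 pit4 -> P1=[6,2,7,5,1,0](10) P2=[0,4,4,0,0,1](2)
Move 8: P2 pit5 -> P1=[6,2,7,5,1,0](10) P2=[0,4,4,0,0,0](3)

Answer: 6 2 7 5 1 0 10 0 4 4 0 0 0 3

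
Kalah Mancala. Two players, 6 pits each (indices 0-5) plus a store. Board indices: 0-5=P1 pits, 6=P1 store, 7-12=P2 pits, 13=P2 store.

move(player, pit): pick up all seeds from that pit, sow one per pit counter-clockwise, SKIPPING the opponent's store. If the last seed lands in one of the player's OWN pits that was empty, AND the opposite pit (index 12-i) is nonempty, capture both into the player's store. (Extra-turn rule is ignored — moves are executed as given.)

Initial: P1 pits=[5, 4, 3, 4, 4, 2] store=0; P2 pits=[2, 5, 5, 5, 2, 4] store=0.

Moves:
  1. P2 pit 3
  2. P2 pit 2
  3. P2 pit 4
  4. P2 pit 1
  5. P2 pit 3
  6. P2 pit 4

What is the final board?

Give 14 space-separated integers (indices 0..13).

Answer: 8 6 3 4 4 2 0 2 0 1 0 0 10 5

Derivation:
Move 1: P2 pit3 -> P1=[6,5,3,4,4,2](0) P2=[2,5,5,0,3,5](1)
Move 2: P2 pit2 -> P1=[7,5,3,4,4,2](0) P2=[2,5,0,1,4,6](2)
Move 3: P2 pit4 -> P1=[8,6,3,4,4,2](0) P2=[2,5,0,1,0,7](3)
Move 4: P2 pit1 -> P1=[8,6,3,4,4,2](0) P2=[2,0,1,2,1,8](4)
Move 5: P2 pit3 -> P1=[8,6,3,4,4,2](0) P2=[2,0,1,0,2,9](4)
Move 6: P2 pit4 -> P1=[8,6,3,4,4,2](0) P2=[2,0,1,0,0,10](5)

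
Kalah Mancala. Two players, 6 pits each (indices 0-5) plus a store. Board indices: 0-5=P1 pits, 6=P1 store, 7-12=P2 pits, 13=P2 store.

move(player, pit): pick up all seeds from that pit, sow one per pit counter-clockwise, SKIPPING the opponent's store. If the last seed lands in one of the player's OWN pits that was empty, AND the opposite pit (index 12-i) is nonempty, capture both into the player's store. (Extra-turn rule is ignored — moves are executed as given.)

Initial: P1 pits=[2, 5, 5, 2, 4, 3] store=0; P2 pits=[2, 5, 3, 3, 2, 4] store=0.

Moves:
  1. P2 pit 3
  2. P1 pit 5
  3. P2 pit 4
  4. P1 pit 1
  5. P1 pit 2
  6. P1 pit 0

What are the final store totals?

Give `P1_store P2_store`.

Move 1: P2 pit3 -> P1=[2,5,5,2,4,3](0) P2=[2,5,3,0,3,5](1)
Move 2: P1 pit5 -> P1=[2,5,5,2,4,0](1) P2=[3,6,3,0,3,5](1)
Move 3: P2 pit4 -> P1=[3,5,5,2,4,0](1) P2=[3,6,3,0,0,6](2)
Move 4: P1 pit1 -> P1=[3,0,6,3,5,1](2) P2=[3,6,3,0,0,6](2)
Move 5: P1 pit2 -> P1=[3,0,0,4,6,2](3) P2=[4,7,3,0,0,6](2)
Move 6: P1 pit0 -> P1=[0,1,1,5,6,2](3) P2=[4,7,3,0,0,6](2)

Answer: 3 2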